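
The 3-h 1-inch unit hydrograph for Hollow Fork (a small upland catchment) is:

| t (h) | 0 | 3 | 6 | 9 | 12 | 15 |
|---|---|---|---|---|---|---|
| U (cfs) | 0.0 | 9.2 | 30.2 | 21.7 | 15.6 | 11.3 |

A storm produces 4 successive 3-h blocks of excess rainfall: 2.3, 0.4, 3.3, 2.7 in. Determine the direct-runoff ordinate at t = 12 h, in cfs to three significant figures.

By discrete convolution, Q_j = Σ (P_i / 1 in) · U_{j−i}.
At t = 12 h (j=4): Q = (2.3/1)·15.6 + (0.4/1)·21.7 + (3.3/1)·30.2 + (2.7/1)·9.2 = 169 cfs.

Q ≈ 169 cfs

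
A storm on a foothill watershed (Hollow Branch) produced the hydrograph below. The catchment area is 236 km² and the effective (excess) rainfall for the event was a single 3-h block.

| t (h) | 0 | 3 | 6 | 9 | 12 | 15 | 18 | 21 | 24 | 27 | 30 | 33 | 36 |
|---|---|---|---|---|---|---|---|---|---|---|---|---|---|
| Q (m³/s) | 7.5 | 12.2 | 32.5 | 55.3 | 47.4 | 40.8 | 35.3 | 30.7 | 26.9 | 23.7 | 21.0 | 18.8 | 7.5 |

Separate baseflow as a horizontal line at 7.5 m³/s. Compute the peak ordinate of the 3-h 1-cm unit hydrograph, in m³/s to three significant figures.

Direct runoff: 0.0, 4.7, 25.0, 47.8, 39.9, 33.3, 27.8, 23.2, 19.4, 16.2, 13.5, 11.3, 0.0 m³/s; ΣQ_DR = 262.1 m³/s, peak = 47.8 m³/s.
Runoff depth d = ΣQ_DR·Δt / A = 262.1 × 10800 / (236 km²) = 11.99 mm.
The 1-cm UH is the DRH scaled by (10 mm)/d, so U_p = 47.8 × 10/11.99 = 39.9 m³/s.

U_p ≈ 39.9 m³/s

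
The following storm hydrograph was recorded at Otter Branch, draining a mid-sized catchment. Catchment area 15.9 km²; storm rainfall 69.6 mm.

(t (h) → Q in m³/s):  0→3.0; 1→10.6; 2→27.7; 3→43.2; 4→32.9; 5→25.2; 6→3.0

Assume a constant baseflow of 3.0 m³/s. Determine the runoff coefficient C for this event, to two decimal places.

ΣQ_DR = 124.6 m³/s; V = ΣQ_DR·Δt = 4.486 × 10^5 m³.
Runoff depth d = V / A = 28.21 mm.
C = d / P = 28.21 / 69.6 = 0.41.

C ≈ 0.41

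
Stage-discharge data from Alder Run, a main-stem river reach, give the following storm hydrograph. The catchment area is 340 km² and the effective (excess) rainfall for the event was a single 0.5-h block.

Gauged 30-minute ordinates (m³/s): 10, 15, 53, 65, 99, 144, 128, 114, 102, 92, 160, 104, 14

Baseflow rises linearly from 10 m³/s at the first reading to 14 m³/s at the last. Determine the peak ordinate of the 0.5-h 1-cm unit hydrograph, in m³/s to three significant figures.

Direct runoff: 0.00, 4.67, 42.33, 54.00, 87.67, 132.33, 116.00, 101.67, 89.33, 79.00, 146.67, 90.33, 0.00 m³/s; ΣQ_DR = 944.0 m³/s, peak = 146.67 m³/s.
Runoff depth d = ΣQ_DR·Δt / A = 944.0 × 1800 / (340 km²) = 4.998 mm.
The 1-cm UH is the DRH scaled by (10 mm)/d, so U_p = 146.67 × 10/4.998 = 293 m³/s.

U_p ≈ 293 m³/s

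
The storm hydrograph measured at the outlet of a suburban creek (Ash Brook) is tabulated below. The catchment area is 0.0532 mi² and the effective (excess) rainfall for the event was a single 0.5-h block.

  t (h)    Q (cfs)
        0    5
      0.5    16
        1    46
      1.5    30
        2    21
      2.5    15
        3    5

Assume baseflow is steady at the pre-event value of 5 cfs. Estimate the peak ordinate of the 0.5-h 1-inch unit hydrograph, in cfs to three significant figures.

U_p ≈ 27.3 cfs

Direct runoff: 0.0, 11.0, 41.0, 25.0, 16.0, 10.0, 0.0 cfs; ΣQ_DR = 103.0 cfs, peak = 41.0 cfs.
Runoff depth d = ΣQ_DR·Δt / A = 103.0 × 1800 / (0.0532 mi²) = 1.500 in.
The 1-inch UH is the DRH scaled by (1 in)/d, so U_p = 41.0 × 1/1.500 = 27.3 cfs.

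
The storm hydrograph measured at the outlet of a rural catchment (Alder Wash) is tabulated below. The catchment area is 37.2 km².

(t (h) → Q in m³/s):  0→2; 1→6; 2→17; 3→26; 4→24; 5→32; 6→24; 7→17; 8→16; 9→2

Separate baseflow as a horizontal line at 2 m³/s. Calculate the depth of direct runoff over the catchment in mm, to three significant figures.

Direct runoff: 0.0, 4.0, 15.0, 24.0, 22.0, 30.0, 22.0, 15.0, 14.0, 0.0 m³/s; ΣQ_DR = 146.0 m³/s.
V = ΣQ_DR · Δt = 146.0 × 3600 s = 5.256 × 10^5 m³.
Over A = 37.2 km², depth = V / A = 14.1 mm.

d ≈ 14.1 mm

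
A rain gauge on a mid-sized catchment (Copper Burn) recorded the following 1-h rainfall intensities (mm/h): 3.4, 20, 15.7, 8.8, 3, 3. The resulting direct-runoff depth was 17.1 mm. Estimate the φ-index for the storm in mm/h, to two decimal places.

Only the 2 blocks with intensity above φ contribute runoff: 20, 15.7 mm/h.
Σ(I−φ)·Δt = d  ⇒  (20+15.7 − 2φ)·1 = 17.1
φ = (35.70 − 17.1/1) / 2 = 9.30 mm/h.

φ ≈ 9.30 mm/h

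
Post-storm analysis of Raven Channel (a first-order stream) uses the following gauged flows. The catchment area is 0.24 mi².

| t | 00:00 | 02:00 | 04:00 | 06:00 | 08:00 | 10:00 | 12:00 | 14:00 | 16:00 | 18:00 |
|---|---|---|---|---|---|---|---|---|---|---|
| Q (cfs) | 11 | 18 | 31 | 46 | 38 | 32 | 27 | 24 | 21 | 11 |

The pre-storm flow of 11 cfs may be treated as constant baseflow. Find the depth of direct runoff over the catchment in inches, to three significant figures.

Direct runoff: 0.0, 7.0, 20.0, 35.0, 27.0, 21.0, 16.0, 13.0, 10.0, 0.0 cfs; ΣQ_DR = 149.0 cfs.
V = ΣQ_DR · Δt = 149.0 × 7200 s = 1.073 × 10^6 ft³.
Over A = 0.24 mi², depth = V / A = 1.92 in.

d ≈ 1.92 in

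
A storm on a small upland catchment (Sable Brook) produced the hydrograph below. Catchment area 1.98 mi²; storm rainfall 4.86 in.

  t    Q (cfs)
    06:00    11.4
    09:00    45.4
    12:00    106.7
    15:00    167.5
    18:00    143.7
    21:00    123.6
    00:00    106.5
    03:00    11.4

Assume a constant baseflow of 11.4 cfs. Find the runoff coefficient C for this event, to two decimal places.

ΣQ_DR = 625.0 cfs; V = ΣQ_DR·Δt = 6.750 × 10^6 ft³.
Runoff depth d = V / A = 1.467 in.
C = d / P = 1.467 / 4.86 = 0.30.

C ≈ 0.30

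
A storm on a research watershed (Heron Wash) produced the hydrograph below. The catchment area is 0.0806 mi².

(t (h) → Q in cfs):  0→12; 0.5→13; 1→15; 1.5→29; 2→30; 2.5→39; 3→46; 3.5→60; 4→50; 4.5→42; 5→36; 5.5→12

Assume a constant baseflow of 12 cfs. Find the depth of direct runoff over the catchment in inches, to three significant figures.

d ≈ 2.31 in

Direct runoff: 0.0, 1.0, 3.0, 17.0, 18.0, 27.0, 34.0, 48.0, 38.0, 30.0, 24.0, 0.0 cfs; ΣQ_DR = 240.0 cfs.
V = ΣQ_DR · Δt = 240.0 × 1800 s = 4.320 × 10^5 ft³.
Over A = 0.0806 mi², depth = V / A = 2.31 in.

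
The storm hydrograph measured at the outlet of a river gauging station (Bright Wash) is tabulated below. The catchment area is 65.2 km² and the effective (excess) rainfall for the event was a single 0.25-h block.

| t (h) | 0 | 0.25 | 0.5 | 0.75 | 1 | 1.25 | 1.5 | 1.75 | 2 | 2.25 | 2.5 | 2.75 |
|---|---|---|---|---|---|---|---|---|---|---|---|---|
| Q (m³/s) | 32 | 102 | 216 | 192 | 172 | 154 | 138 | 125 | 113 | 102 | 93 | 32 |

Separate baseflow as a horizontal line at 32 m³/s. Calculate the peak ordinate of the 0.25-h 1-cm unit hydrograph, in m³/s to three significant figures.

U_p ≈ 123 m³/s

Direct runoff: 0.0, 70.0, 184.0, 160.0, 140.0, 122.0, 106.0, 93.0, 81.0, 70.0, 61.0, 0.0 m³/s; ΣQ_DR = 1087 m³/s, peak = 184.0 m³/s.
Runoff depth d = ΣQ_DR·Δt / A = 1087 × 900 / (65.2 km²) = 15.00 mm.
The 1-cm UH is the DRH scaled by (10 mm)/d, so U_p = 184.0 × 10/15.00 = 123 m³/s.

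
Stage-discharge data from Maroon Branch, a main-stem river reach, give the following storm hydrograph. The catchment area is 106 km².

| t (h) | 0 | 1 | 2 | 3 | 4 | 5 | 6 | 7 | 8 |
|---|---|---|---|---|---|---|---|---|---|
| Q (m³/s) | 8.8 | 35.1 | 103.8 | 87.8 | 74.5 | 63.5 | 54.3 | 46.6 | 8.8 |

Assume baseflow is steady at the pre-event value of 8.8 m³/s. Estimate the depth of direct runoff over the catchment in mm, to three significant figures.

d ≈ 13.7 mm

Direct runoff: 0.0, 26.3, 95.0, 79.0, 65.7, 54.7, 45.5, 37.8, 0.0 m³/s; ΣQ_DR = 404.0 m³/s.
V = ΣQ_DR · Δt = 404.0 × 3600 s = 1.454 × 10^6 m³.
Over A = 106 km², depth = V / A = 13.7 mm.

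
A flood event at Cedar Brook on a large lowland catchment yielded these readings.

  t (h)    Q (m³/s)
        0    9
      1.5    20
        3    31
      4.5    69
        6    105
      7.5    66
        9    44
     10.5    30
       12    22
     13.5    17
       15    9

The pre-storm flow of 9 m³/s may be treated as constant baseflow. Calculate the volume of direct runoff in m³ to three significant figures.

Direct-runoff ordinates (Q − Q_b): 0.0, 11.0, 22.0, 60.0, 96.0, 57.0, 35.0, 21.0, 13.0, 8.0, 0.0 m³/s.
ΣQ_DR = 323.0 m³/s.
With Δt = 1.5 h = 5400 s, V = ΣQ_DR · Δt = 323.0 × 5400 = 1.74 × 10^6 m³.

V ≈ 1.74 × 10^6 m³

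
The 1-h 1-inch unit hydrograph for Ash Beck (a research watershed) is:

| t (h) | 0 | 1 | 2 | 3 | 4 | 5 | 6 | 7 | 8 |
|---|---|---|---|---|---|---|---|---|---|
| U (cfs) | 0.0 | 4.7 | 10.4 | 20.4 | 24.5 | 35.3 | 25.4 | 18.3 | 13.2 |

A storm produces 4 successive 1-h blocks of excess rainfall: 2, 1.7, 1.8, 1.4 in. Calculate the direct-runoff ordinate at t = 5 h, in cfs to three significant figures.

Q ≈ 164 cfs

By discrete convolution, Q_j = Σ (P_i / 1 in) · U_{j−i}.
At t = 5 h (j=5): Q = (2/1)·35.3 + (1.7/1)·24.5 + (1.8/1)·20.4 + (1.4/1)·10.4 = 164 cfs.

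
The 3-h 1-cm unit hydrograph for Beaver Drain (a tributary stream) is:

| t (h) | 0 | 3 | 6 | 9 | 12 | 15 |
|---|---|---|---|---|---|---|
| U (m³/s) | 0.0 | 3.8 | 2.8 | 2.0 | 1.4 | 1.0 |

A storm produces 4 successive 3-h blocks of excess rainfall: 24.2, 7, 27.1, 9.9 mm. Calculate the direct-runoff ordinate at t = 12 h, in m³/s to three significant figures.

Q ≈ 16.1 m³/s

By discrete convolution, Q_j = Σ (P_i / 10 mm) · U_{j−i}.
At t = 12 h (j=4): Q = (24.2/10)·1.4 + (7/10)·2.0 + (27.1/10)·2.8 + (9.9/10)·3.8 = 16.1 m³/s.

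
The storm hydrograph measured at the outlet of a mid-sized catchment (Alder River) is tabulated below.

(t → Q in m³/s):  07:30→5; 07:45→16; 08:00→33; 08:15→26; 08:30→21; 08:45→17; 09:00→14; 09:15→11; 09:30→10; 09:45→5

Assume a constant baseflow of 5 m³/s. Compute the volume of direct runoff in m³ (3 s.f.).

V ≈ 97200 m³

Direct-runoff ordinates (Q − Q_b): 0.0, 11.0, 28.0, 21.0, 16.0, 12.0, 9.0, 6.0, 5.0, 0.0 m³/s.
ΣQ_DR = 108.0 m³/s.
With Δt = 0.25 h = 900 s, V = ΣQ_DR · Δt = 108.0 × 900 = 97200 m³.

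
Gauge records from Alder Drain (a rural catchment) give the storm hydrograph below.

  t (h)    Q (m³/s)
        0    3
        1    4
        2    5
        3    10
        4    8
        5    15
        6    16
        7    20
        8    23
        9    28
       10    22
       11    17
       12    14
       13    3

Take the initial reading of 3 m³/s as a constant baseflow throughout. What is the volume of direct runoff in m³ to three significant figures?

V ≈ 5.26 × 10^5 m³

Direct-runoff ordinates (Q − Q_b): 0.0, 1.0, 2.0, 7.0, 5.0, 12.0, 13.0, 17.0, 20.0, 25.0, 19.0, 14.0, 11.0, 0.0 m³/s.
ΣQ_DR = 146.0 m³/s.
With Δt = 1 h = 3600 s, V = ΣQ_DR · Δt = 146.0 × 3600 = 5.26 × 10^5 m³.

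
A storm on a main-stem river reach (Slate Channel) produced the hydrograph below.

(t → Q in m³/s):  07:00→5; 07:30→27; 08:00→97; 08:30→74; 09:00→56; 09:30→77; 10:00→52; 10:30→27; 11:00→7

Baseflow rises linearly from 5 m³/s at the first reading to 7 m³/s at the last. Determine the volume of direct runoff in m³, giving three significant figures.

V ≈ 6.62 × 10^5 m³

Direct-runoff ordinates (Q − Q_b): 0.00, 21.75, 91.50, 68.25, 50.00, 70.75, 45.50, 20.25, 0.00 m³/s.
ΣQ_DR = 368.0 m³/s.
With Δt = 0.5 h = 1800 s, V = ΣQ_DR · Δt = 368.0 × 1800 = 6.62 × 10^5 m³.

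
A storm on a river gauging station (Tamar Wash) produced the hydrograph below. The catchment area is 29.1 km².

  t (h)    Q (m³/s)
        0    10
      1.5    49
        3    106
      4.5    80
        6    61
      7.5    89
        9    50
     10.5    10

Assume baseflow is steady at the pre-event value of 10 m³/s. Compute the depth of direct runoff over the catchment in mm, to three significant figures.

d ≈ 69.6 mm

Direct runoff: 0.0, 39.0, 96.0, 70.0, 51.0, 79.0, 40.0, 0.0 m³/s; ΣQ_DR = 375.0 m³/s.
V = ΣQ_DR · Δt = 375.0 × 5400 s = 2.025 × 10^6 m³.
Over A = 29.1 km², depth = V / A = 69.6 mm.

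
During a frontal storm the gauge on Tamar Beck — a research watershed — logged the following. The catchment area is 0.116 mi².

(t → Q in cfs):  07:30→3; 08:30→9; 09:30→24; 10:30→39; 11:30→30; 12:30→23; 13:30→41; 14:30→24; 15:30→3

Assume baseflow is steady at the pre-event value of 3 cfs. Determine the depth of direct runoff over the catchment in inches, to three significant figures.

d ≈ 2.26 in

Direct runoff: 0.0, 6.0, 21.0, 36.0, 27.0, 20.0, 38.0, 21.0, 0.0 cfs; ΣQ_DR = 169.0 cfs.
V = ΣQ_DR · Δt = 169.0 × 3600 s = 6.084 × 10^5 ft³.
Over A = 0.116 mi², depth = V / A = 2.26 in.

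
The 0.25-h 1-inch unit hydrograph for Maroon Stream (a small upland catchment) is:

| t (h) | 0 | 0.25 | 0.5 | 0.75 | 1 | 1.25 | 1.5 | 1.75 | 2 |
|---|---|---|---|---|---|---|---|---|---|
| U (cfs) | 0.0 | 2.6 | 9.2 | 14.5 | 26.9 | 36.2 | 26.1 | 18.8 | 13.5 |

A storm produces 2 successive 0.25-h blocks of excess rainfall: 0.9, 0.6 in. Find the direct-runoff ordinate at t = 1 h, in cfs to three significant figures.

Q ≈ 32.9 cfs

By discrete convolution, Q_j = Σ (P_i / 1 in) · U_{j−i}.
At t = 1 h (j=4): Q = (0.9/1)·26.9 + (0.6/1)·14.5 = 32.9 cfs.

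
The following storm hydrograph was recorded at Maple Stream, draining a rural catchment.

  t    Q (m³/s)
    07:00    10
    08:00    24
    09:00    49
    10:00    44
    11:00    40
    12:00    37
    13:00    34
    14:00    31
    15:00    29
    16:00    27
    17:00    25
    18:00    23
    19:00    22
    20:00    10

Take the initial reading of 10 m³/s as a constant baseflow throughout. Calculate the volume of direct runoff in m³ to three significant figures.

V ≈ 9.54 × 10^5 m³

Direct-runoff ordinates (Q − Q_b): 0.0, 14.0, 39.0, 34.0, 30.0, 27.0, 24.0, 21.0, 19.0, 17.0, 15.0, 13.0, 12.0, 0.0 m³/s.
ΣQ_DR = 265.0 m³/s.
With Δt = 1 h = 3600 s, V = ΣQ_DR · Δt = 265.0 × 3600 = 9.54 × 10^5 m³.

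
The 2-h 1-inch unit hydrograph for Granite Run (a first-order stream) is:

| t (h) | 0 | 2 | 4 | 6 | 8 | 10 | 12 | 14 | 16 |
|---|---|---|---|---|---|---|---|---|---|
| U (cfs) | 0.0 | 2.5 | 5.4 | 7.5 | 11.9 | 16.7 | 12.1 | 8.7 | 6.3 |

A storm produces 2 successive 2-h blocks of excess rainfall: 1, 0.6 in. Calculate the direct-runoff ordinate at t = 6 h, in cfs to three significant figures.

By discrete convolution, Q_j = Σ (P_i / 1 in) · U_{j−i}.
At t = 6 h (j=3): Q = (1/1)·7.5 + (0.6/1)·5.4 = 10.7 cfs.

Q ≈ 10.7 cfs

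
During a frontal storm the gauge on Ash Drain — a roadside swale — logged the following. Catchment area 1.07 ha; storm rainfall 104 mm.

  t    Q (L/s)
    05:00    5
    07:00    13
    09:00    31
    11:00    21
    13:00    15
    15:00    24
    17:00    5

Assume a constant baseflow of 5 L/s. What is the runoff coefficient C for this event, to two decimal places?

C ≈ 0.51

ΣQ_DR = 79.00 L/s; V = ΣQ_DR·Δt = 5.688 × 10^5 L.
Runoff depth d = V / A = 53.16 mm.
C = d / P = 53.16 / 104 = 0.51.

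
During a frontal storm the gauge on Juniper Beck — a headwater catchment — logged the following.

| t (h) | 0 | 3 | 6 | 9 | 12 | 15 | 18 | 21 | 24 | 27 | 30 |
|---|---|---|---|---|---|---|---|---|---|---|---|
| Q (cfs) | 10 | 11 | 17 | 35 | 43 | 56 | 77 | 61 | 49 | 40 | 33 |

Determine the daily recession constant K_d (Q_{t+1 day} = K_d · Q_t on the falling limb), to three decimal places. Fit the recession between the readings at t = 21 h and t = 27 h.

K_d ≈ 0.185

Between t = 21 h and t = 27 h the flow falls from 61 to 40 cfs over 2×3 h = 6 h.
Per-interval ratio K = (40/61)^(1/2) = 0.8098; K_d = K^(24/3) = 0.185.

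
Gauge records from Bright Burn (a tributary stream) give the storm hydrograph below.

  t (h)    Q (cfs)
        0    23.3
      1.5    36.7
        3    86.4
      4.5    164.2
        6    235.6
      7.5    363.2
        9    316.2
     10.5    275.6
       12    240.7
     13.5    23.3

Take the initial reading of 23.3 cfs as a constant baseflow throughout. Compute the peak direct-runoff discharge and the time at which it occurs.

Subtracting baseflow gives direct-runoff ordinates: 0.0, 13.4, 63.1, 140.9, 212.3, 339.9, 292.9, 252.3, 217.4, 0.0 cfs.
The maximum is 339.9 cfs, occurring at the reading for t = 7.5 h.

Q_p = 339.9 cfs at t = 7.5 h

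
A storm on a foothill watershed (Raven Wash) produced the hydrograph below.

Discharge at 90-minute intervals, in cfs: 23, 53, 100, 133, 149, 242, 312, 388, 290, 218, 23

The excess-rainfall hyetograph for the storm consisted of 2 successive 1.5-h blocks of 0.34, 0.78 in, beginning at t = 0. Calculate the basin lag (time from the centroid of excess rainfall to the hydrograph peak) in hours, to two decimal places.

t_L ≈ 8.71 h

Centroid of excess rainfall: t_c = Σ P_i·t̄_i / ΣP_i = 1.7946 h (block centres at 0.75, 2.25 h).
Hydrograph peak occurs at t = 10.5 h, so basin lag t_L = 10.5 − 1.7946 = 8.71 h.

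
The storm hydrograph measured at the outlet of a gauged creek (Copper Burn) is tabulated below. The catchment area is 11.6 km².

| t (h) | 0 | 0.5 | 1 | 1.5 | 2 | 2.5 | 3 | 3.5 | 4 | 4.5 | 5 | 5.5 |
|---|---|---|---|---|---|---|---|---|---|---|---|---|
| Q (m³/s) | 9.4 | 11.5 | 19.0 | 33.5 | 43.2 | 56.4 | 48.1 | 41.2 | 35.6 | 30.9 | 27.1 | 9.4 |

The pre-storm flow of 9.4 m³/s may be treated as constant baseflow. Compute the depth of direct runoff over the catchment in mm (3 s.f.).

d ≈ 39.2 mm

Direct runoff: 0.0, 2.1, 9.6, 24.1, 33.8, 47.0, 38.7, 31.8, 26.2, 21.5, 17.7, 0.0 m³/s; ΣQ_DR = 252.5 m³/s.
V = ΣQ_DR · Δt = 252.5 × 1800 s = 4.545 × 10^5 m³.
Over A = 11.6 km², depth = V / A = 39.2 mm.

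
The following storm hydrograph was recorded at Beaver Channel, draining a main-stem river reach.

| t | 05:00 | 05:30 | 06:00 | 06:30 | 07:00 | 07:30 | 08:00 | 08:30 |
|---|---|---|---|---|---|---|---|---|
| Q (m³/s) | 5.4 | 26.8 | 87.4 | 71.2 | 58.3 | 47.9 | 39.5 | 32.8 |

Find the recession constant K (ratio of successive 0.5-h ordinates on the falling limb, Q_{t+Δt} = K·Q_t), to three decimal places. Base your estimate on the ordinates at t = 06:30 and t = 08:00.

Using the recession-limb readings at t = 06:30 and t = 08:00: Q falls from 71.2 to 39.5 m³/s over 3 intervals.
K = (Q₂/Q₁)^(1/3) = (39.5/71.2)^(1/3) = 0.822.

K ≈ 0.822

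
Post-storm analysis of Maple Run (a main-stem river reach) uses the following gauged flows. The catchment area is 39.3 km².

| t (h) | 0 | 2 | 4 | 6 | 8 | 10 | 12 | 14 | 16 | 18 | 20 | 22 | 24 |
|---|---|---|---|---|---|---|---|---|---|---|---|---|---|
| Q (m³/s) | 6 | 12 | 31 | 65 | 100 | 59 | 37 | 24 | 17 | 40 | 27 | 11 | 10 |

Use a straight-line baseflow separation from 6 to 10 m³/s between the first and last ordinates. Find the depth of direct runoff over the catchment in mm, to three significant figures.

Direct runoff: 0.00, 5.67, 24.33, 58.00, 92.67, 51.33, 29.00, 15.67, 8.33, 31.00, 17.67, 1.33, 0.00 m³/s; ΣQ_DR = 335.0 m³/s.
V = ΣQ_DR · Δt = 335.0 × 7200 s = 2.412 × 10^6 m³.
Over A = 39.3 km², depth = V / A = 61.4 mm.

d ≈ 61.4 mm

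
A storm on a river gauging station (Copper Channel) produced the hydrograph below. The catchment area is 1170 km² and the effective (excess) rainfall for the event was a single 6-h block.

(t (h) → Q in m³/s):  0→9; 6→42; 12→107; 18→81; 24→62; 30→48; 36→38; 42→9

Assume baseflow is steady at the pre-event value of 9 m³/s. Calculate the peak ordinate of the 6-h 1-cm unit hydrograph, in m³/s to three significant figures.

U_p ≈ 164 m³/s

Direct runoff: 0.0, 33.0, 98.0, 72.0, 53.0, 39.0, 29.0, 0.0 m³/s; ΣQ_DR = 324.0 m³/s, peak = 98.0 m³/s.
Runoff depth d = ΣQ_DR·Δt / A = 324.0 × 21600 / (1170 km²) = 5.982 mm.
The 1-cm UH is the DRH scaled by (10 mm)/d, so U_p = 98.0 × 10/5.982 = 164 m³/s.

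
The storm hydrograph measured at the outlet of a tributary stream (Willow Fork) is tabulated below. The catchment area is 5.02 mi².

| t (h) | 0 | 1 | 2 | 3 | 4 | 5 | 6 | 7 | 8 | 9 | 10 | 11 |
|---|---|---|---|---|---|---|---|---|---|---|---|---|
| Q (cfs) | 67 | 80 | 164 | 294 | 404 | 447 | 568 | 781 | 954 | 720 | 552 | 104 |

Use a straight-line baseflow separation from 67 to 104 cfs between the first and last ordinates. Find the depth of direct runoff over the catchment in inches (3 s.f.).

d ≈ 1.27 in

Direct runoff: 0.00, 9.64, 90.27, 216.91, 323.55, 363.18, 480.82, 690.45, 860.09, 622.73, 451.36, 0.00 cfs; ΣQ_DR = 4109 cfs.
V = ΣQ_DR · Δt = 4109 × 3600 s = 1.479 × 10^7 ft³.
Over A = 5.02 mi², depth = V / A = 1.27 in.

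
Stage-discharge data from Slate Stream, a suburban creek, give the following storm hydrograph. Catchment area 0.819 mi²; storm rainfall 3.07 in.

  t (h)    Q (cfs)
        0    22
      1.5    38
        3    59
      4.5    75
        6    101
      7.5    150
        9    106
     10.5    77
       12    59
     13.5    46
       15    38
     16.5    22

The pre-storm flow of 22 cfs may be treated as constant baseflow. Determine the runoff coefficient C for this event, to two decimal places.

ΣQ_DR = 529.0 cfs; V = ΣQ_DR·Δt = 2.857 × 10^6 ft³.
Runoff depth d = V / A = 1.501 in.
C = d / P = 1.501 / 3.07 = 0.49.

C ≈ 0.49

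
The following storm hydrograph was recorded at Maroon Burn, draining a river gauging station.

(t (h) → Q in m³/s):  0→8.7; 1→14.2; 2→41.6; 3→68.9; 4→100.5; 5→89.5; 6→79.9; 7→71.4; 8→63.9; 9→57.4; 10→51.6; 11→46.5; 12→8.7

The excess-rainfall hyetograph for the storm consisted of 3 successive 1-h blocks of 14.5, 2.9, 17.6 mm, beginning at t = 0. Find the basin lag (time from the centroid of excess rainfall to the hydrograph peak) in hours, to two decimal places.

t_L ≈ 2.41 h

Centroid of excess rainfall: t_c = Σ P_i·t̄_i / ΣP_i = 1.5886 h (block centres at 0.5, 1.5, 2.5 h).
Hydrograph peak occurs at t = 4 h, so basin lag t_L = 4 − 1.5886 = 2.41 h.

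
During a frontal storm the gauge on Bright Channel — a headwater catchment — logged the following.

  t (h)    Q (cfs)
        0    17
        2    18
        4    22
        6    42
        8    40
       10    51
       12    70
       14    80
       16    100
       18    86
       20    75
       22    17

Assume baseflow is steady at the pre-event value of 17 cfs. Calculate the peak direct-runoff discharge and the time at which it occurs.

Q_p = 83.0 cfs at t = 16 h

Subtracting baseflow gives direct-runoff ordinates: 0.0, 1.0, 5.0, 25.0, 23.0, 34.0, 53.0, 63.0, 83.0, 69.0, 58.0, 0.0 cfs.
The maximum is 83.0 cfs, occurring at the reading for t = 16 h.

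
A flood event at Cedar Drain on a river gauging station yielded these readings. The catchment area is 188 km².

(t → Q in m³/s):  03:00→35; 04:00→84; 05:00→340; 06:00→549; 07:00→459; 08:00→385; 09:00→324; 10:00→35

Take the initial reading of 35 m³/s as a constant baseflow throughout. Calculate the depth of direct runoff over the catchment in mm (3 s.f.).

Direct runoff: 0.0, 49.0, 305.0, 514.0, 424.0, 350.0, 289.0, 0.0 m³/s; ΣQ_DR = 1931 m³/s.
V = ΣQ_DR · Δt = 1931 × 3600 s = 6.952 × 10^6 m³.
Over A = 188 km², depth = V / A = 37.0 mm.

d ≈ 37.0 mm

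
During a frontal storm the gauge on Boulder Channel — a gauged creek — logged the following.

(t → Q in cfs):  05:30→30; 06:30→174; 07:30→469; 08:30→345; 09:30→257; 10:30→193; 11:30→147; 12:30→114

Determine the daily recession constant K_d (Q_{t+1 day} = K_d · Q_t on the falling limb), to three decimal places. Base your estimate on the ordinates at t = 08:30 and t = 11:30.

Between t = 08:30 and t = 11:30 the flow falls from 345 to 147 cfs over 3×1 h = 3 h.
Per-interval ratio K = (147/345)^(1/3) = 0.7525; K_d = K^(24/1) = 0.001.

K_d ≈ 0.001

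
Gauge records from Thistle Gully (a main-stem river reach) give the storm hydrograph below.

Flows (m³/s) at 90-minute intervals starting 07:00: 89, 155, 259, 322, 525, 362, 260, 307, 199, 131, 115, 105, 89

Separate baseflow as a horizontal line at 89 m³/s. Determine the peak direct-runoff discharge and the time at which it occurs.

Q_p = 436.0 m³/s at t = 13:00

Subtracting baseflow gives direct-runoff ordinates: 0.0, 66.0, 170.0, 233.0, 436.0, 273.0, 171.0, 218.0, 110.0, 42.0, 26.0, 16.0, 0.0 m³/s.
The maximum is 436.0 m³/s, occurring at the reading for t = 13:00.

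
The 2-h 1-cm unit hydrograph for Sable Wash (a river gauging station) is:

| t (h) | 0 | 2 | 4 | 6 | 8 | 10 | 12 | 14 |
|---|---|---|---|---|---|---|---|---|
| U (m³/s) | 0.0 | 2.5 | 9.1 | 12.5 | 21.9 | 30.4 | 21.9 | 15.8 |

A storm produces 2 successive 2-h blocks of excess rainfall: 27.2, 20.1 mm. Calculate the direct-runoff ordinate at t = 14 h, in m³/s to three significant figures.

By discrete convolution, Q_j = Σ (P_i / 10 mm) · U_{j−i}.
At t = 14 h (j=7): Q = (27.2/10)·15.8 + (20.1/10)·21.9 = 87.0 m³/s.

Q ≈ 87.0 m³/s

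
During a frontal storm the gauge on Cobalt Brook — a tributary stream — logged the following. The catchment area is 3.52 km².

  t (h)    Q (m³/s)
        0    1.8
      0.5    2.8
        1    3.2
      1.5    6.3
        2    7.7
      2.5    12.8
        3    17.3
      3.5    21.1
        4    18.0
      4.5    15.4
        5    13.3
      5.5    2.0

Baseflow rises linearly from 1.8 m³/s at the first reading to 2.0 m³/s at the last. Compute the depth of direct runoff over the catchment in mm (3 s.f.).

d ≈ 50.6 mm

Direct runoff: 0.00, 0.98, 1.36, 4.45, 5.83, 10.91, 15.39, 19.17, 16.05, 13.44, 11.32, 0.00 m³/s; ΣQ_DR = 98.90 m³/s.
V = ΣQ_DR · Δt = 98.90 × 1800 s = 1.780 × 10^5 m³.
Over A = 3.52 km², depth = V / A = 50.6 mm.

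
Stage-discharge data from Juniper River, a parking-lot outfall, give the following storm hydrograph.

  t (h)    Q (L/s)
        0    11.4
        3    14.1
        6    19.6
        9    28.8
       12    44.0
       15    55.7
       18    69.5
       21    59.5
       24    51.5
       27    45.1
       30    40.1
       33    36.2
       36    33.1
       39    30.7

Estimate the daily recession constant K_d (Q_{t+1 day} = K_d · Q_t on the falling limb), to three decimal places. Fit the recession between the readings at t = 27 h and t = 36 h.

K_d ≈ 0.438

Between t = 27 h and t = 36 h the flow falls from 45.1 to 33.1 L/s over 3×3 h = 9 h.
Per-interval ratio K = (33.1/45.1)^(1/3) = 0.9020; K_d = K^(24/3) = 0.438.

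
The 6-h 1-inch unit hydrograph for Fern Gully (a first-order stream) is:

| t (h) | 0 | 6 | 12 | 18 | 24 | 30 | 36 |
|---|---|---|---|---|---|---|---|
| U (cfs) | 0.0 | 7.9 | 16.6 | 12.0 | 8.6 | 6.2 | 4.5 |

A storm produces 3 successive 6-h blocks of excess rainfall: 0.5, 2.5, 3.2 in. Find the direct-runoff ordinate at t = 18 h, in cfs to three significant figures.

By discrete convolution, Q_j = Σ (P_i / 1 in) · U_{j−i}.
At t = 18 h (j=3): Q = (0.5/1)·12.0 + (2.5/1)·16.6 + (3.2/1)·7.9 = 72.8 cfs.

Q ≈ 72.8 cfs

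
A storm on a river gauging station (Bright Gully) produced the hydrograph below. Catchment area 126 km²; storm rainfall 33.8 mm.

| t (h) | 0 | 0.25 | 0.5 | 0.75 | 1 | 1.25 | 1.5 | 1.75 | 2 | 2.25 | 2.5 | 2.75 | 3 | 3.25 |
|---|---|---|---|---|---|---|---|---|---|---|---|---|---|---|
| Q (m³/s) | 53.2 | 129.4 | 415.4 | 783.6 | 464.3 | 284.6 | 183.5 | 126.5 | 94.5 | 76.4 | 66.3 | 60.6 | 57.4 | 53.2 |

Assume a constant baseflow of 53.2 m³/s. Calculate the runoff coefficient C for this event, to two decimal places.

C ≈ 0.44

ΣQ_DR = 2104 m³/s; V = ΣQ_DR·Δt = 1.894 × 10^6 m³.
Runoff depth d = V / A = 15.03 mm.
C = d / P = 15.03 / 33.8 = 0.44.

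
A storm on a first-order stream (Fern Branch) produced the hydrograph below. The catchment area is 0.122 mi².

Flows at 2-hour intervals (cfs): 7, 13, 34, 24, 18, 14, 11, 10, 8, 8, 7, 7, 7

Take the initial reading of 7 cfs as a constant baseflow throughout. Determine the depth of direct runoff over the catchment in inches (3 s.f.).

d ≈ 1.96 in

Direct runoff: 0.0, 6.0, 27.0, 17.0, 11.0, 7.0, 4.0, 3.0, 1.0, 1.0, 0.0, 0.0, 0.0 cfs; ΣQ_DR = 77.00 cfs.
V = ΣQ_DR · Δt = 77.00 × 7200 s = 5.544 × 10^5 ft³.
Over A = 0.122 mi², depth = V / A = 1.96 in.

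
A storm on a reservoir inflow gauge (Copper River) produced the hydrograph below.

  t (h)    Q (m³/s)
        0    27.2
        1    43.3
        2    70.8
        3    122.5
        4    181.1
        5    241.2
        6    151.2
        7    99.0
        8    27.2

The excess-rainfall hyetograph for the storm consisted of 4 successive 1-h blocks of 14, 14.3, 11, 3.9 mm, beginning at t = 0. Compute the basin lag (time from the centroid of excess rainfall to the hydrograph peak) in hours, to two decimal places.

t_L ≈ 3.39 h

Centroid of excess rainfall: t_c = Σ P_i·t̄_i / ΣP_i = 1.6111 h (block centres at 0.5, 1.5, 2.5, 3.5 h).
Hydrograph peak occurs at t = 5 h, so basin lag t_L = 5 − 1.6111 = 3.39 h.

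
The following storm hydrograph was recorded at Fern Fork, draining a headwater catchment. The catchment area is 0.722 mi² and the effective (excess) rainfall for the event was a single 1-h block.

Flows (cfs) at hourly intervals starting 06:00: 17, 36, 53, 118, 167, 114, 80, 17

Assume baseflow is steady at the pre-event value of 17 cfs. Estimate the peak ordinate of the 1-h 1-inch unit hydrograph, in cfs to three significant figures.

Direct runoff: 0.0, 19.0, 36.0, 101.0, 150.0, 97.0, 63.0, 0.0 cfs; ΣQ_DR = 466.0 cfs, peak = 150.0 cfs.
Runoff depth d = ΣQ_DR·Δt / A = 466.0 × 3600 / (0.722 mi²) = 1.000 in.
The 1-inch UH is the DRH scaled by (1 in)/d, so U_p = 150.0 × 1/1.000 = 150 cfs.

U_p ≈ 150 cfs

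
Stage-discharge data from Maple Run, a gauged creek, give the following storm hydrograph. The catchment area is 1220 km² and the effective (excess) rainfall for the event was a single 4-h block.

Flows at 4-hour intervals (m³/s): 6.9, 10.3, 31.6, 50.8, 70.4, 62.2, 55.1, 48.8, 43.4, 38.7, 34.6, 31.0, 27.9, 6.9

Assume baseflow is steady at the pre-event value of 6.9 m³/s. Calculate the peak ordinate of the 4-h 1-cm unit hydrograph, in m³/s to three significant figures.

Direct runoff: 0.0, 3.4, 24.7, 43.9, 63.5, 55.3, 48.2, 41.9, 36.5, 31.8, 27.7, 24.1, 21.0, 0.0 m³/s; ΣQ_DR = 422.0 m³/s, peak = 63.5 m³/s.
Runoff depth d = ΣQ_DR·Δt / A = 422.0 × 14400 / (1220 km²) = 4.981 mm.
The 1-cm UH is the DRH scaled by (10 mm)/d, so U_p = 63.5 × 10/4.981 = 127 m³/s.

U_p ≈ 127 m³/s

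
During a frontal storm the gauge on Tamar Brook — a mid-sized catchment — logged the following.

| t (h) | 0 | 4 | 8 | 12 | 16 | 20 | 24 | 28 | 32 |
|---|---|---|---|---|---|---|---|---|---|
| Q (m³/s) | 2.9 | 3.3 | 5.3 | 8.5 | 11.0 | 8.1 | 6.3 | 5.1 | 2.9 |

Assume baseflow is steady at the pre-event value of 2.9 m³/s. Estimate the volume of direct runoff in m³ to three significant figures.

V ≈ 3.93 × 10^5 m³

Direct-runoff ordinates (Q − Q_b): 0.0, 0.4, 2.4, 5.6, 8.1, 5.2, 3.4, 2.2, 0.0 m³/s.
ΣQ_DR = 27.30 m³/s.
With Δt = 4 h = 14400 s, V = ΣQ_DR · Δt = 27.30 × 14400 = 3.93 × 10^5 m³.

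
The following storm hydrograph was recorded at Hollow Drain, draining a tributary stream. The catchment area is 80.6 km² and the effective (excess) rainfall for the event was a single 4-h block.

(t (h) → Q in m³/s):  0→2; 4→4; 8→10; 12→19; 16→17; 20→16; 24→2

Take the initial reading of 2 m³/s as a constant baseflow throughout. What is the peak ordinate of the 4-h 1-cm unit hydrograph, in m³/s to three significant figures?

Direct runoff: 0.0, 2.0, 8.0, 17.0, 15.0, 14.0, 0.0 m³/s; ΣQ_DR = 56.00 m³/s, peak = 17.0 m³/s.
Runoff depth d = ΣQ_DR·Δt / A = 56.00 × 14400 / (80.6 km²) = 10.00 mm.
The 1-cm UH is the DRH scaled by (10 mm)/d, so U_p = 17.0 × 10/10.00 = 17.0 m³/s.

U_p ≈ 17.0 m³/s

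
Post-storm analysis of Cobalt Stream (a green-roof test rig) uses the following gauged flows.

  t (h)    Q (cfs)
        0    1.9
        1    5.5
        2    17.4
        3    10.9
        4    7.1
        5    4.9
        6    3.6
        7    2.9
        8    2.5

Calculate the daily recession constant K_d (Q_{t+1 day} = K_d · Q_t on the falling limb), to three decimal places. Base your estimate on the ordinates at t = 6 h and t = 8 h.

K_d ≈ 0.013

Between t = 6 h and t = 8 h the flow falls from 3.6 to 2.5 cfs over 2×1 h = 2 h.
Per-interval ratio K = (2.5/3.6)^(1/2) = 0.8333; K_d = K^(24/1) = 0.013.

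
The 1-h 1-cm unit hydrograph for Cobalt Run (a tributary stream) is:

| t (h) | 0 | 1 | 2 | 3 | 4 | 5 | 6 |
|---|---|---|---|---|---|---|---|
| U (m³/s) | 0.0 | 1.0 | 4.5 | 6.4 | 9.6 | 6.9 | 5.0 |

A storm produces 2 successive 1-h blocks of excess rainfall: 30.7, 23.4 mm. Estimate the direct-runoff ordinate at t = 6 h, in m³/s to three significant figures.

Q ≈ 31.5 m³/s

By discrete convolution, Q_j = Σ (P_i / 10 mm) · U_{j−i}.
At t = 6 h (j=6): Q = (30.7/10)·5.0 + (23.4/10)·6.9 = 31.5 m³/s.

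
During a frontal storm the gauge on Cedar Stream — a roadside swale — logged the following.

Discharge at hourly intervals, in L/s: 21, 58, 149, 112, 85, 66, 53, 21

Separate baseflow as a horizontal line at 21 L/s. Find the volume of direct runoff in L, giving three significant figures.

V ≈ 1.43 × 10^6 L

Direct-runoff ordinates (Q − Q_b): 0.0, 37.0, 128.0, 91.0, 64.0, 45.0, 32.0, 0.0 L/s.
ΣQ_DR = 397.0 L/s.
With Δt = 1 h = 3600 s, V = ΣQ_DR · Δt = 397.0 × 3600 = 1.43 × 10^6 L.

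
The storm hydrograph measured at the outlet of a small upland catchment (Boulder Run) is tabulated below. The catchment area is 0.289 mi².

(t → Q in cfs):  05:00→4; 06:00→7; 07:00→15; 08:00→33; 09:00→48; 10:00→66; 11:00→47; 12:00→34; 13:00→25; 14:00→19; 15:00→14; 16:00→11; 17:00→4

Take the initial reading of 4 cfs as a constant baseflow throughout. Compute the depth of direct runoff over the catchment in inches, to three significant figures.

Direct runoff: 0.0, 3.0, 11.0, 29.0, 44.0, 62.0, 43.0, 30.0, 21.0, 15.0, 10.0, 7.0, 0.0 cfs; ΣQ_DR = 275.0 cfs.
V = ΣQ_DR · Δt = 275.0 × 3600 s = 9.900 × 10^5 ft³.
Over A = 0.289 mi², depth = V / A = 1.47 in.

d ≈ 1.47 in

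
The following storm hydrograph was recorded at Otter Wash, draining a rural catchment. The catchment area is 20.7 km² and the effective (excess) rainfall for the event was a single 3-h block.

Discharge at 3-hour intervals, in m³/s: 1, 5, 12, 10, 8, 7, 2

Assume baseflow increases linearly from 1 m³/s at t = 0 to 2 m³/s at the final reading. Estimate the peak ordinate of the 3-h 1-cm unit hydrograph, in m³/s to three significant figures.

U_p ≈ 5.93 m³/s

Direct runoff: 0.00, 3.83, 10.67, 8.50, 6.33, 5.17, 0.00 m³/s; ΣQ_DR = 34.50 m³/s, peak = 10.67 m³/s.
Runoff depth d = ΣQ_DR·Δt / A = 34.50 × 10800 / (20.7 km²) = 18.00 mm.
The 1-cm UH is the DRH scaled by (10 mm)/d, so U_p = 10.67 × 10/18.00 = 5.93 m³/s.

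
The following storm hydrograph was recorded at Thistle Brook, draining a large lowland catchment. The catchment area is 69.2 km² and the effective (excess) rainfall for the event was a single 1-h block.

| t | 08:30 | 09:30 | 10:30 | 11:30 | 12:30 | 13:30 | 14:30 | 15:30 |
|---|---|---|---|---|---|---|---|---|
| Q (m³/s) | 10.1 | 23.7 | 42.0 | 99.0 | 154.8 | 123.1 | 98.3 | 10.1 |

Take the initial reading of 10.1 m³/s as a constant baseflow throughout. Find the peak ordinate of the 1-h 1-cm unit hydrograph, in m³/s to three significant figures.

Direct runoff: 0.0, 13.6, 31.9, 88.9, 144.7, 113.0, 88.2, 0.0 m³/s; ΣQ_DR = 480.3 m³/s, peak = 144.7 m³/s.
Runoff depth d = ΣQ_DR·Δt / A = 480.3 × 3600 / (69.2 km²) = 24.99 mm.
The 1-cm UH is the DRH scaled by (10 mm)/d, so U_p = 144.7 × 10/24.99 = 57.9 m³/s.

U_p ≈ 57.9 m³/s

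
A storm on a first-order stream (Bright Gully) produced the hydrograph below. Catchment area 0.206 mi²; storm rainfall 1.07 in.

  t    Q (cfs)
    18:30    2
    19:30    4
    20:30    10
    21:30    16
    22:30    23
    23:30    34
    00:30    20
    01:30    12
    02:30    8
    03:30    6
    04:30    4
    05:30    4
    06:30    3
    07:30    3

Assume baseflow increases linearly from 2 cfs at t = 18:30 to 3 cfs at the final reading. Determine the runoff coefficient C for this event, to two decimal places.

C ≈ 0.80

ΣQ_DR = 114.0 cfs; V = ΣQ_DR·Δt = 4.104 × 10^5 ft³.
Runoff depth d = V / A = 0.8575 in.
C = d / P = 0.8575 / 1.07 = 0.80.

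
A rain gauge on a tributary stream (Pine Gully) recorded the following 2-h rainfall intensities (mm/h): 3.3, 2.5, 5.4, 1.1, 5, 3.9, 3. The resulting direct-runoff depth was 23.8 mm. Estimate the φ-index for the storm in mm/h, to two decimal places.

φ ≈ 1.87 mm/h

Only the 6 blocks with intensity above φ contribute runoff: 3.3, 2.5, 5.4, 5, 3.9, 3 mm/h.
Σ(I−φ)·Δt = d  ⇒  (3.3+2.5+5.4+5+3.9+3 − 6φ)·2 = 23.8
φ = (23.10 − 23.8/2) / 6 = 1.87 mm/h.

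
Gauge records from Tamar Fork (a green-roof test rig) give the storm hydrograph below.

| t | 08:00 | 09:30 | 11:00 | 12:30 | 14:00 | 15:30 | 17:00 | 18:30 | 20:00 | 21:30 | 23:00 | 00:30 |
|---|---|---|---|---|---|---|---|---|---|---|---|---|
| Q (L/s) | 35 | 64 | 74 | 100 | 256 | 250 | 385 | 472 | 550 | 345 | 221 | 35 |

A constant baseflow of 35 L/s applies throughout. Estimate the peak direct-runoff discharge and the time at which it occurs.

Q_p = 515.0 L/s at t = 20:00

Subtracting baseflow gives direct-runoff ordinates: 0.0, 29.0, 39.0, 65.0, 221.0, 215.0, 350.0, 437.0, 515.0, 310.0, 186.0, 0.0 L/s.
The maximum is 515.0 L/s, occurring at the reading for t = 20:00.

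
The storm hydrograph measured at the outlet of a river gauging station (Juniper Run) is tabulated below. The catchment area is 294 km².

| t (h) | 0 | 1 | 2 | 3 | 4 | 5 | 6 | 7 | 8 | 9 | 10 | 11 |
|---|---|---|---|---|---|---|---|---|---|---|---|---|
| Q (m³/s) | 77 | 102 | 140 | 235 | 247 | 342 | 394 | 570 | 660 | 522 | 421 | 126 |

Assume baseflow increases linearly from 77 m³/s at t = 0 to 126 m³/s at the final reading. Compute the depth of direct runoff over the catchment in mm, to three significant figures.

d ≈ 32.1 mm

Direct runoff: 0.00, 20.55, 54.09, 144.64, 152.18, 242.73, 290.27, 461.82, 547.36, 404.91, 299.45, 0.00 m³/s; ΣQ_DR = 2618 m³/s.
V = ΣQ_DR · Δt = 2618 × 3600 s = 9.425 × 10^6 m³.
Over A = 294 km², depth = V / A = 32.1 mm.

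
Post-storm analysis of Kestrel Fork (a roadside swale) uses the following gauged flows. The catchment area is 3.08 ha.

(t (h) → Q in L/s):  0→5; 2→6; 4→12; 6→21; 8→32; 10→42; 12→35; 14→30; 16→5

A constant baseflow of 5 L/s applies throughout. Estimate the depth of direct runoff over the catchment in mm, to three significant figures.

d ≈ 33.4 mm

Direct runoff: 0.0, 1.0, 7.0, 16.0, 27.0, 37.0, 30.0, 25.0, 0.0 L/s; ΣQ_DR = 143.0 L/s.
V = ΣQ_DR · Δt = 143.0 × 7200 s = 1.030 × 10^6 L.
Over A = 3.08 ha, depth = V / A = 33.4 mm.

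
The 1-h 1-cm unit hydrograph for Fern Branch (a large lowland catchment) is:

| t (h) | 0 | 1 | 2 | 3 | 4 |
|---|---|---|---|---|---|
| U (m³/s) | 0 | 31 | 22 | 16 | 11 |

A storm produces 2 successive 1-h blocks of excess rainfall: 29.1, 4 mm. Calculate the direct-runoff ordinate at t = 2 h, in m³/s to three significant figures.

By discrete convolution, Q_j = Σ (P_i / 10 mm) · U_{j−i}.
At t = 2 h (j=2): Q = (29.1/10)·22 + (4/10)·31 = 76.4 m³/s.

Q ≈ 76.4 m³/s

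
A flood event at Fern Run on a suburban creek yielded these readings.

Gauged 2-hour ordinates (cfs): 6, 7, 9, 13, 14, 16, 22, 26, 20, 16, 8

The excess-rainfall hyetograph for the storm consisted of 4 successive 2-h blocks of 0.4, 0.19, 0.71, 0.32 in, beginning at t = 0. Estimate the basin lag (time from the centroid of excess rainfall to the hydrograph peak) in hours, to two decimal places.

Centroid of excess rainfall: t_c = Σ P_i·t̄_i / ΣP_i = 4.1728 h (block centres at 1, 3, 5, 7 h).
Hydrograph peak occurs at t = 14 h, so basin lag t_L = 14 − 4.1728 = 9.83 h.

t_L ≈ 9.83 h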